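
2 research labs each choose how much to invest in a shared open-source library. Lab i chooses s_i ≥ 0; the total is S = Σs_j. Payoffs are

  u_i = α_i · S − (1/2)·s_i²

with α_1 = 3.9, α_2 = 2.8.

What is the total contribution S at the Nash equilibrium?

6.7

Lab i's FOC: ∂u_i/∂s_i = α_i − s_i = 0, so s_i* = α_i.
NE contributions = (3.9, 2.8); S = 6.7.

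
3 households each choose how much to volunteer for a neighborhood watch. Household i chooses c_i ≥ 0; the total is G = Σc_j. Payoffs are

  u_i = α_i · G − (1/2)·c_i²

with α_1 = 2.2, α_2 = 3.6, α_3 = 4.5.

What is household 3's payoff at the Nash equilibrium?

36.225

Household i's FOC: ∂u_i/∂c_i = α_i − c_i = 0, so c_i* = α_i.
NE contributions = (2.2, 3.6, 4.5); G = 10.3.
u_3 = α_3·G − ½·(c_3)² = 4.5·10.3 − ½·4.5² = 36.225.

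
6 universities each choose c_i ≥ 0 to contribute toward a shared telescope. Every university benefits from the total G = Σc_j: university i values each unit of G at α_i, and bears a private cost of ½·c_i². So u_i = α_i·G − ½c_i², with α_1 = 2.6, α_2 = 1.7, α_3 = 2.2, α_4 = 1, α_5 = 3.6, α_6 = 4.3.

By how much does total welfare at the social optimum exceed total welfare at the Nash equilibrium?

University i's FOC: ∂u_i/∂c_i = α_i − c_i = 0, so c_i* = α_i.
NE contributions = (2.6, 1.7, 2.2, 1, 3.6, 4.3); G = 15.4.
W^NE = (Σα)·G − ½Σα_i² = 15.4² − ½·46.94 = 213.69.
Planner sets c_i = Σα_j = 15.4 for every i, so G^SO = 6·15.4 = 92.4.
W^SO = (Σα)·G^SO − ½·6·(Σα)² = (6/2)·15.4² = 711.48.
Deadweight loss = W^SO − W^NE = 497.79.

497.79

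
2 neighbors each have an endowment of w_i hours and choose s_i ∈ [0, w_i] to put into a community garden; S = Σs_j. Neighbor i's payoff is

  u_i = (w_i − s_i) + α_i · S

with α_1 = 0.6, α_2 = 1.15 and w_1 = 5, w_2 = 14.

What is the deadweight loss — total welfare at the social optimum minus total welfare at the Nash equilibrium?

3.75

∂u_i/∂s_i = α_i − 1, so neighbor i contributes w_i if α_i > 1, else 0.
α_i > 1 for i ∈ {2}; NE contributions (0, 14), S = 14.
W^NE = Σw_i − S^NE + (Σα_i)·S^NE = 19 + 0.75·14 = 29.5.
Planner: ∂(Σu_j)/∂s_i = Σα_j − 1 = 0.75 > 0, so everyone contributes w_i; S^SO = 19, W^SO = 19 + 0.75·19 = 33.25.
Deadweight loss = 3.75.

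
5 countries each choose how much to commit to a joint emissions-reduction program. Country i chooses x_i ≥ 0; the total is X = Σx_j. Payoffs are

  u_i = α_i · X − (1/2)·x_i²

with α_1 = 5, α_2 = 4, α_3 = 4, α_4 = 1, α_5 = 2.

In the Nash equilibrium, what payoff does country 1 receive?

67.5

Country i's FOC: ∂u_i/∂x_i = α_i − x_i = 0, so x_i* = α_i.
NE contributions = (5, 4, 4, 1, 2); X = 16.
u_1 = α_1·X − ½·(x_1)² = 5·16 − ½·5² = 67.5.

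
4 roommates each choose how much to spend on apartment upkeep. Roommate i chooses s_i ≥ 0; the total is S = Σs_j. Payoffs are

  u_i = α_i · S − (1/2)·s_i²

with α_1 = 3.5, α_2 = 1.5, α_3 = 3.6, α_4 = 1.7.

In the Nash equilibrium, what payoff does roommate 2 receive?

14.325

Roommate i's FOC: ∂u_i/∂s_i = α_i − s_i = 0, so s_i* = α_i.
NE contributions = (3.5, 1.5, 3.6, 1.7); S = 10.3.
u_2 = α_2·S − ½·(s_2)² = 1.5·10.3 − ½·1.5² = 14.325.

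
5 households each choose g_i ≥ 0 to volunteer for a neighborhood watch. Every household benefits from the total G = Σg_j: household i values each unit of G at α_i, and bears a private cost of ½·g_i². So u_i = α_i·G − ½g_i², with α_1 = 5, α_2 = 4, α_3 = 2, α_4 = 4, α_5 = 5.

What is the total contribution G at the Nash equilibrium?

Household i's FOC: ∂u_i/∂g_i = α_i − g_i = 0, so g_i* = α_i.
NE contributions = (5, 4, 2, 4, 5); G = 20.

20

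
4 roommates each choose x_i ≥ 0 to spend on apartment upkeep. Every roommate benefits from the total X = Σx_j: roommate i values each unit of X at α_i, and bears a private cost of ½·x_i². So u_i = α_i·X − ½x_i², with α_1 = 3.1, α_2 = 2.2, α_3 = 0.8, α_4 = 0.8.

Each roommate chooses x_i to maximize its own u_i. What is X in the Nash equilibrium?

Roommate i's FOC: ∂u_i/∂x_i = α_i − x_i = 0, so x_i* = α_i.
NE contributions = (3.1, 2.2, 0.8, 0.8); X = 6.9.

6.9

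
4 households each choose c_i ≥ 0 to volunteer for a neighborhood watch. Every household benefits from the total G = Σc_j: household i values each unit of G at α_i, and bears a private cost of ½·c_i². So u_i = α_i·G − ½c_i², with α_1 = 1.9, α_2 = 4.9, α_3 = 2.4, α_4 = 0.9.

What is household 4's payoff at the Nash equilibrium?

Household i's FOC: ∂u_i/∂c_i = α_i − c_i = 0, so c_i* = α_i.
NE contributions = (1.9, 4.9, 2.4, 0.9); G = 10.1.
u_4 = α_4·G − ½·(c_4)² = 0.9·10.1 − ½·0.9² = 8.685.

8.685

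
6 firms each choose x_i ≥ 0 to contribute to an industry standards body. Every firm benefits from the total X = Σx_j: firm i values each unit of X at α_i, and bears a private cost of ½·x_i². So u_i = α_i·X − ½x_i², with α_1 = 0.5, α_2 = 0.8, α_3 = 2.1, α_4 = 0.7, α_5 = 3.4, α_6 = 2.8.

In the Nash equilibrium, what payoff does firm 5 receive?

Firm i's FOC: ∂u_i/∂x_i = α_i − x_i = 0, so x_i* = α_i.
NE contributions = (0.5, 0.8, 2.1, 0.7, 3.4, 2.8); X = 10.3.
u_5 = α_5·X − ½·(x_5)² = 3.4·10.3 − ½·3.4² = 29.24.

29.24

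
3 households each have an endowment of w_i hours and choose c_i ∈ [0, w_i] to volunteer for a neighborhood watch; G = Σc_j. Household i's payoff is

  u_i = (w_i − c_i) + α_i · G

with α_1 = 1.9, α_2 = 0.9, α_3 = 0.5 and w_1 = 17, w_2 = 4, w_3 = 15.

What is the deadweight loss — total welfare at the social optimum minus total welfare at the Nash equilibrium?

43.7

∂u_i/∂c_i = α_i − 1, so household i contributes w_i if α_i > 1, else 0.
α_i > 1 for i ∈ {1}; NE contributions (17, 0, 0), G = 17.
W^NE = Σw_i − G^NE + (Σα_i)·G^NE = 36 + 2.3·17 = 75.1.
Planner: ∂(Σu_j)/∂c_i = Σα_j − 1 = 2.3 > 0, so everyone contributes w_i; G^SO = 36, W^SO = 36 + 2.3·36 = 118.8.
Deadweight loss = 43.7.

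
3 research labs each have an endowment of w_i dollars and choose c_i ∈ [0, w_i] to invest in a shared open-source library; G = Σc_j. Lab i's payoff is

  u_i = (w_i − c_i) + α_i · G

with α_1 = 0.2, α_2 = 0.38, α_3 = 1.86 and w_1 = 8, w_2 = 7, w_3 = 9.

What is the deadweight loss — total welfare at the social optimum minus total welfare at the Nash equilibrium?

∂u_i/∂c_i = α_i − 1, so lab i contributes w_i if α_i > 1, else 0.
α_i > 1 for i ∈ {3}; NE contributions (0, 0, 9), G = 9.
W^NE = Σw_i − G^NE + (Σα_i)·G^NE = 24 + 1.44·9 = 36.96.
Planner: ∂(Σu_j)/∂c_i = Σα_j − 1 = 1.44 > 0, so everyone contributes w_i; G^SO = 24, W^SO = 24 + 1.44·24 = 58.56.
Deadweight loss = 21.6.

21.6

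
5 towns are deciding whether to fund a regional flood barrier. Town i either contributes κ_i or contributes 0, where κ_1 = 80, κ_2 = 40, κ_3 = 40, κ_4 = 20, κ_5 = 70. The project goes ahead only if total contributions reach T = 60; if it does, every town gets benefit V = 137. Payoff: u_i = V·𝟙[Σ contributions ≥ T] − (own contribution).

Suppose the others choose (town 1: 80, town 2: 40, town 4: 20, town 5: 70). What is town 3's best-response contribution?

0

Others' total = 210 ≥ 60; contributing adds cost 40 for no extra benefit.
Best response: 0.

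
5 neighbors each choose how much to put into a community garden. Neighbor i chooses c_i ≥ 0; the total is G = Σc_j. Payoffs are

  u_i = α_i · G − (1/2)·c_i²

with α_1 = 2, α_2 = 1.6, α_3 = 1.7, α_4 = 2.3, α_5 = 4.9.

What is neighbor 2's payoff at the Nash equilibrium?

18.72

Neighbor i's FOC: ∂u_i/∂c_i = α_i − c_i = 0, so c_i* = α_i.
NE contributions = (2, 1.6, 1.7, 2.3, 4.9); G = 12.5.
u_2 = α_2·G − ½·(c_2)² = 1.6·12.5 − ½·1.6² = 18.72.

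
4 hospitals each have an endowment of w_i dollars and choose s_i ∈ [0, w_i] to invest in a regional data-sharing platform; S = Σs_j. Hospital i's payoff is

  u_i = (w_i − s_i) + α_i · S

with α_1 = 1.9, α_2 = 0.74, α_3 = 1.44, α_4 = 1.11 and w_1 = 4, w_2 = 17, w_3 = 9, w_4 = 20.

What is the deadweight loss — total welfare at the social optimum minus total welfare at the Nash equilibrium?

71.23

∂u_i/∂s_i = α_i − 1, so hospital i contributes w_i if α_i > 1, else 0.
α_i > 1 for i ∈ {1, 3, 4}; NE contributions (4, 0, 9, 20), S = 33.
W^NE = Σw_i − S^NE + (Σα_i)·S^NE = 50 + 4.19·33 = 188.27.
Planner: ∂(Σu_j)/∂s_i = Σα_j − 1 = 4.19 > 0, so everyone contributes w_i; S^SO = 50, W^SO = 50 + 4.19·50 = 259.5.
Deadweight loss = 71.23.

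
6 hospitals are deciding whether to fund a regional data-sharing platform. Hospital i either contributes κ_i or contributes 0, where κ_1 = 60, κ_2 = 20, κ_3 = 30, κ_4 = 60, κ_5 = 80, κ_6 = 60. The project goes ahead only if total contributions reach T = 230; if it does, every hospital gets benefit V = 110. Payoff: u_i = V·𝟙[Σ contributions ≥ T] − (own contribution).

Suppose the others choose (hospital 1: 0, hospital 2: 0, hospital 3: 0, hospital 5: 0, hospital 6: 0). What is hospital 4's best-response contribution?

Others' total = 0. Even contributing 60 gives 60 < 230: no benefit either way.
Best response: 0.

0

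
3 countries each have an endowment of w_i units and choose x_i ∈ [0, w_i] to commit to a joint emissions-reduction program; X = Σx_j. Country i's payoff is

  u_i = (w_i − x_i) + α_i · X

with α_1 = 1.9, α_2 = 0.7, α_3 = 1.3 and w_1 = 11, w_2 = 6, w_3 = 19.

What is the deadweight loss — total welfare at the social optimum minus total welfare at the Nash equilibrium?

∂u_i/∂x_i = α_i − 1, so country i contributes w_i if α_i > 1, else 0.
α_i > 1 for i ∈ {1, 3}; NE contributions (11, 0, 19), X = 30.
W^NE = Σw_i − X^NE + (Σα_i)·X^NE = 36 + 2.9·30 = 123.
Planner: ∂(Σu_j)/∂x_i = Σα_j − 1 = 2.9 > 0, so everyone contributes w_i; X^SO = 36, W^SO = 36 + 2.9·36 = 140.4.
Deadweight loss = 17.4.

17.4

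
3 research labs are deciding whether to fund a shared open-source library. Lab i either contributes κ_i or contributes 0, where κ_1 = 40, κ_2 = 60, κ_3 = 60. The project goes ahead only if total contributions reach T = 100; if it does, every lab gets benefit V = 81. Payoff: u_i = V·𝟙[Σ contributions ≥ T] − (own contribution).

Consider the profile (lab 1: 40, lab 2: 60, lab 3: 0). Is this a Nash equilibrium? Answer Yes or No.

Yes

Total = 100 ≥ 100: provided.
Lab 1 (pledges 40, payoff 41): dropping to 0 → total 60, payoff 0. No gain.
Lab 2 (pledges 60, payoff 21): dropping to 0 → total 40, payoff 0. No gain.
Lab 3 (pledges 0, payoff 81): pledging 60 → total 160, payoff 21. No gain.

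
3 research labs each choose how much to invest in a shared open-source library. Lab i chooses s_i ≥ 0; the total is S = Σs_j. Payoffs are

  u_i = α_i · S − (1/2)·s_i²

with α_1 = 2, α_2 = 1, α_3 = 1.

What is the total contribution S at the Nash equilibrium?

4

Lab i's FOC: ∂u_i/∂s_i = α_i − s_i = 0, so s_i* = α_i.
NE contributions = (2, 1, 1); S = 4.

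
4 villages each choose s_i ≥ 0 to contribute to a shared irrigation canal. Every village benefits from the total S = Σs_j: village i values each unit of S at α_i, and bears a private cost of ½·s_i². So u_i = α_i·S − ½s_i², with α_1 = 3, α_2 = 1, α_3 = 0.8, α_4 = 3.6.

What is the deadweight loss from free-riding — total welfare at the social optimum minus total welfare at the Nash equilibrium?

82.36

Village i's FOC: ∂u_i/∂s_i = α_i − s_i = 0, so s_i* = α_i.
NE contributions = (3, 1, 0.8, 3.6); S = 8.4.
W^NE = (Σα)·S − ½Σα_i² = 8.4² − ½·23.6 = 58.76.
Planner sets s_i = Σα_j = 8.4 for every i, so S^SO = 4·8.4 = 33.6.
W^SO = (Σα)·S^SO − ½·4·(Σα)² = (4/2)·8.4² = 141.12.
Deadweight loss = W^SO − W^NE = 82.36.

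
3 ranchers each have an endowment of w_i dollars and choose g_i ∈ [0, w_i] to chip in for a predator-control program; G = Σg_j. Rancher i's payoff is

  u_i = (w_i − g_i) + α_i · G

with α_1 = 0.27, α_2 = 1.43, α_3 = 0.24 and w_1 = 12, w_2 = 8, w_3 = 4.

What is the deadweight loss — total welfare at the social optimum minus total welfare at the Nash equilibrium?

∂u_i/∂g_i = α_i − 1, so rancher i contributes w_i if α_i > 1, else 0.
α_i > 1 for i ∈ {2}; NE contributions (0, 8, 0), G = 8.
W^NE = Σw_i − G^NE + (Σα_i)·G^NE = 24 + 0.94·8 = 31.52.
Planner: ∂(Σu_j)/∂g_i = Σα_j − 1 = 0.94 > 0, so everyone contributes w_i; G^SO = 24, W^SO = 24 + 0.94·24 = 46.56.
Deadweight loss = 15.04.

15.04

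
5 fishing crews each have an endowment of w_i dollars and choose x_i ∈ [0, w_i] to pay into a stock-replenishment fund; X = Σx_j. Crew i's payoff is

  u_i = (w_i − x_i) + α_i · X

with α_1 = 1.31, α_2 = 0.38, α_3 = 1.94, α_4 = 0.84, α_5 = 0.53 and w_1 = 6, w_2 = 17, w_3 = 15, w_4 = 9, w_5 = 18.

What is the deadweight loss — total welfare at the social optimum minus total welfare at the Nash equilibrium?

∂u_i/∂x_i = α_i − 1, so crew i contributes w_i if α_i > 1, else 0.
α_i > 1 for i ∈ {1, 3}; NE contributions (6, 0, 15, 0, 0), X = 21.
W^NE = Σw_i − X^NE + (Σα_i)·X^NE = 65 + 4·21 = 149.
Planner: ∂(Σu_j)/∂x_i = Σα_j − 1 = 4 > 0, so everyone contributes w_i; X^SO = 65, W^SO = 65 + 4·65 = 325.
Deadweight loss = 176.

176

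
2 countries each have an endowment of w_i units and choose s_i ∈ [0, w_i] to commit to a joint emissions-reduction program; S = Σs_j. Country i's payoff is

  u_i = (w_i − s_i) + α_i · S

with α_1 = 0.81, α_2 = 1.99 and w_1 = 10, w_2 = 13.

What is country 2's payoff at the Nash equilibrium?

∂u_i/∂s_i = α_i − 1, so country i contributes w_i if α_i > 1, else 0.
α_i > 1 for i ∈ {2}; NE contributions (0, 13), S = 13.
u_2 = (13 − 13) + 1.99·13 = 25.87.

25.87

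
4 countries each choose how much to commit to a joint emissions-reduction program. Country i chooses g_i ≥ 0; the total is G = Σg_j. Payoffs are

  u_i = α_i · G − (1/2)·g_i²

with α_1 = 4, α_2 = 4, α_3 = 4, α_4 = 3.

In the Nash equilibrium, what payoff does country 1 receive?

52

Country i's FOC: ∂u_i/∂g_i = α_i − g_i = 0, so g_i* = α_i.
NE contributions = (4, 4, 4, 3); G = 15.
u_1 = α_1·G − ½·(g_1)² = 4·15 − ½·4² = 52.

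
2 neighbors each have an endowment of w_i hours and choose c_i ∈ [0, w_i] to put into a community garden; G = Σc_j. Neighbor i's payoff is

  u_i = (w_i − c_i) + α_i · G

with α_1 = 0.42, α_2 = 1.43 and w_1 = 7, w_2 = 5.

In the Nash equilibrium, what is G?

∂u_i/∂c_i = α_i − 1, so neighbor i contributes w_i if α_i > 1, else 0.
α_i > 1 for i ∈ {2}; NE contributions (0, 5), G = 5.

5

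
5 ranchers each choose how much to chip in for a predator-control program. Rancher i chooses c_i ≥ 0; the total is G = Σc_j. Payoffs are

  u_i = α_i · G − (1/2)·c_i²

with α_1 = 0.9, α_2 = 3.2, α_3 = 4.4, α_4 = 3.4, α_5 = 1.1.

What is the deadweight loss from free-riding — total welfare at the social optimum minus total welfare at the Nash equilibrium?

275.09

Rancher i's FOC: ∂u_i/∂c_i = α_i − c_i = 0, so c_i* = α_i.
NE contributions = (0.9, 3.2, 4.4, 3.4, 1.1); G = 13.
W^NE = (Σα)·G − ½Σα_i² = 13² − ½·43.18 = 147.41.
Planner sets c_i = Σα_j = 13 for every i, so G^SO = 5·13 = 65.
W^SO = (Σα)·G^SO − ½·5·(Σα)² = (5/2)·13² = 422.5.
Deadweight loss = W^SO − W^NE = 275.09.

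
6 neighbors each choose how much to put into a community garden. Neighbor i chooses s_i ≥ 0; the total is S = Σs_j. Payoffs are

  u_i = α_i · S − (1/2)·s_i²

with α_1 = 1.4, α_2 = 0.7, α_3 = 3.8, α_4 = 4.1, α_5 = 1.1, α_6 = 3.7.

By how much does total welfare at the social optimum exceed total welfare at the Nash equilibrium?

462.38

Neighbor i's FOC: ∂u_i/∂s_i = α_i − s_i = 0, so s_i* = α_i.
NE contributions = (1.4, 0.7, 3.8, 4.1, 1.1, 3.7); S = 14.8.
W^NE = (Σα)·S − ½Σα_i² = 14.8² − ½·48.6 = 194.74.
Planner sets s_i = Σα_j = 14.8 for every i, so S^SO = 6·14.8 = 88.8.
W^SO = (Σα)·S^SO − ½·6·(Σα)² = (6/2)·14.8² = 657.12.
Deadweight loss = W^SO − W^NE = 462.38.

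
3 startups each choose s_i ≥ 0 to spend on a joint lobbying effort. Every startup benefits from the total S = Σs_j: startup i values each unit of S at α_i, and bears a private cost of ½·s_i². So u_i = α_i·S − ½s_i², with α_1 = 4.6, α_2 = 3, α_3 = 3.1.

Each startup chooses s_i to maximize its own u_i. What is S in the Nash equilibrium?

Startup i's FOC: ∂u_i/∂s_i = α_i − s_i = 0, so s_i* = α_i.
NE contributions = (4.6, 3, 3.1); S = 10.7.

10.7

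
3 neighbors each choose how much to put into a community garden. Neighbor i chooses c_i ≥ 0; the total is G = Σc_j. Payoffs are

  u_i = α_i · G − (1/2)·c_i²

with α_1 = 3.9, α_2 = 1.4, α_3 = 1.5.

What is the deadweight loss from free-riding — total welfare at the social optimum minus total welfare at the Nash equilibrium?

32.83

Neighbor i's FOC: ∂u_i/∂c_i = α_i − c_i = 0, so c_i* = α_i.
NE contributions = (3.9, 1.4, 1.5); G = 6.8.
W^NE = (Σα)·G − ½Σα_i² = 6.8² − ½·19.42 = 36.53.
Planner sets c_i = Σα_j = 6.8 for every i, so G^SO = 3·6.8 = 20.4.
W^SO = (Σα)·G^SO − ½·3·(Σα)² = (3/2)·6.8² = 69.36.
Deadweight loss = W^SO − W^NE = 32.83.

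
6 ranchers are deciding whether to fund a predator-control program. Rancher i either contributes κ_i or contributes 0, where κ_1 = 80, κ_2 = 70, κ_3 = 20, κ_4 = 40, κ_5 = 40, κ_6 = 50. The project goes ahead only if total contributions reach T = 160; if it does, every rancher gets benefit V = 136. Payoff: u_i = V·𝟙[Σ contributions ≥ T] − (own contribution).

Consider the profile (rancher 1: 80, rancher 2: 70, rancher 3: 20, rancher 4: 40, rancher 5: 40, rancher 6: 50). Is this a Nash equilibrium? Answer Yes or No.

Total = 300 ≥ 160: provided.
Rancher 1 (pledges 80, payoff 56): dropping to 0 → total 220, payoff 136. Profitable deviation.

No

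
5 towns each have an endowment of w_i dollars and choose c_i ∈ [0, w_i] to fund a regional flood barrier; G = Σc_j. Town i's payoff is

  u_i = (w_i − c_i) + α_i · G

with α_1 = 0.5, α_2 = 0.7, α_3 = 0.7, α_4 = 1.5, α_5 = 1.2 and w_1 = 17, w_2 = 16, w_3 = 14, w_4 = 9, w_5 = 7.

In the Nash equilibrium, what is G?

∂u_i/∂c_i = α_i − 1, so town i contributes w_i if α_i > 1, else 0.
α_i > 1 for i ∈ {4, 5}; NE contributions (0, 0, 0, 9, 7), G = 16.

16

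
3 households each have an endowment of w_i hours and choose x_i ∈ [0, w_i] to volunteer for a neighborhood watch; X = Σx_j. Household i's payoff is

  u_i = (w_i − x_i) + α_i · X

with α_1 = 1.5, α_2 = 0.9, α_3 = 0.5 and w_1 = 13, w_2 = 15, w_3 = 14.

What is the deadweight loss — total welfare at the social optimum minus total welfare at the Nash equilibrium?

∂u_i/∂x_i = α_i − 1, so household i contributes w_i if α_i > 1, else 0.
α_i > 1 for i ∈ {1}; NE contributions (13, 0, 0), X = 13.
W^NE = Σw_i − X^NE + (Σα_i)·X^NE = 42 + 1.9·13 = 66.7.
Planner: ∂(Σu_j)/∂x_i = Σα_j − 1 = 1.9 > 0, so everyone contributes w_i; X^SO = 42, W^SO = 42 + 1.9·42 = 121.8.
Deadweight loss = 55.1.

55.1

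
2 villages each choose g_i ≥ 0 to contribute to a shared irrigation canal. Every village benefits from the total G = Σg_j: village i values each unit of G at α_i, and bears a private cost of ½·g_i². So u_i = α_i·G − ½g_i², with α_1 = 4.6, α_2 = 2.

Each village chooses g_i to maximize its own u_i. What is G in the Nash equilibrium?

6.6

Village i's FOC: ∂u_i/∂g_i = α_i − g_i = 0, so g_i* = α_i.
NE contributions = (4.6, 2); G = 6.6.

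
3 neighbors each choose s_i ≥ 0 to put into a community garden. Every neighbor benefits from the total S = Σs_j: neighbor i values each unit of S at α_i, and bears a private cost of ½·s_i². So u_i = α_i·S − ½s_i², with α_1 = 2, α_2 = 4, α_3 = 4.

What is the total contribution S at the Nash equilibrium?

Neighbor i's FOC: ∂u_i/∂s_i = α_i − s_i = 0, so s_i* = α_i.
NE contributions = (2, 4, 4); S = 10.

10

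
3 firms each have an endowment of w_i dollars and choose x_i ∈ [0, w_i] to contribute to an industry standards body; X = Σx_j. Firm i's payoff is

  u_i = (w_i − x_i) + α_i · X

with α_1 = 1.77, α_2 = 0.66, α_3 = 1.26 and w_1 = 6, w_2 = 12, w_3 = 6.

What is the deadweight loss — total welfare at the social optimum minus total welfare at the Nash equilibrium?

∂u_i/∂x_i = α_i − 1, so firm i contributes w_i if α_i > 1, else 0.
α_i > 1 for i ∈ {1, 3}; NE contributions (6, 0, 6), X = 12.
W^NE = Σw_i − X^NE + (Σα_i)·X^NE = 24 + 2.69·12 = 56.28.
Planner: ∂(Σu_j)/∂x_i = Σα_j − 1 = 2.69 > 0, so everyone contributes w_i; X^SO = 24, W^SO = 24 + 2.69·24 = 88.56.
Deadweight loss = 32.28.

32.28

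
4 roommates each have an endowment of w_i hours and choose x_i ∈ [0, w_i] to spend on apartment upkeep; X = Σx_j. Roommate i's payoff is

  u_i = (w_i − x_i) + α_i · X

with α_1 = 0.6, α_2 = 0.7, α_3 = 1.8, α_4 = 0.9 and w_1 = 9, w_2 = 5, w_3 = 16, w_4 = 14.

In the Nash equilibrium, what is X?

16

∂u_i/∂x_i = α_i − 1, so roommate i contributes w_i if α_i > 1, else 0.
α_i > 1 for i ∈ {3}; NE contributions (0, 0, 16, 0), X = 16.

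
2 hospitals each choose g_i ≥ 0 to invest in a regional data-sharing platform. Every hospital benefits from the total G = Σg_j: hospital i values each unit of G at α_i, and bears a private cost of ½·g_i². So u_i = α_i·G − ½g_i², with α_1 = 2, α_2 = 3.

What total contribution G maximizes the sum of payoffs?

Planner FOC: ∂(Σu_j)/∂g_i = (Σα_j) − g_i = 0, so g_i^SO = Σα_j = 5 for every i; G^SO = 10.

10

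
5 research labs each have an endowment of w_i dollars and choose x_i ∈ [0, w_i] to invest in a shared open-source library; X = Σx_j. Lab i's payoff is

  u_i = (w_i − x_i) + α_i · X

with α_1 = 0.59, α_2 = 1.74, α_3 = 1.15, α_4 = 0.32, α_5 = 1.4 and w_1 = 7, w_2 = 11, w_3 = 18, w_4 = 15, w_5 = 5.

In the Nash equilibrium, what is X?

34

∂u_i/∂x_i = α_i − 1, so lab i contributes w_i if α_i > 1, else 0.
α_i > 1 for i ∈ {2, 3, 5}; NE contributions (0, 11, 18, 0, 5), X = 34.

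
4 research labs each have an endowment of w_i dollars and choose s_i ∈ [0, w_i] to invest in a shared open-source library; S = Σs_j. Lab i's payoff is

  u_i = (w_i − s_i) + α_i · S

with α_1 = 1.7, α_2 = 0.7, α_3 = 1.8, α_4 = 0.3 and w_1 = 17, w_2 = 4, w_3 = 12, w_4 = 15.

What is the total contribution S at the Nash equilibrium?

29

∂u_i/∂s_i = α_i − 1, so lab i contributes w_i if α_i > 1, else 0.
α_i > 1 for i ∈ {1, 3}; NE contributions (17, 0, 12, 0), S = 29.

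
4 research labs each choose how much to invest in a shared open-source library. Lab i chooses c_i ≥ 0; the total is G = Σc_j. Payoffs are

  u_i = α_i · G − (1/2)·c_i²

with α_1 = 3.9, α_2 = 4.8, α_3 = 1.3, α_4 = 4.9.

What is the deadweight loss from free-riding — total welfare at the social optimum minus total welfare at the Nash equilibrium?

Lab i's FOC: ∂u_i/∂c_i = α_i − c_i = 0, so c_i* = α_i.
NE contributions = (3.9, 4.8, 1.3, 4.9); G = 14.9.
W^NE = (Σα)·G − ½Σα_i² = 14.9² − ½·63.95 = 190.035.
Planner sets c_i = Σα_j = 14.9 for every i, so G^SO = 4·14.9 = 59.6.
W^SO = (Σα)·G^SO − ½·4·(Σα)² = (4/2)·14.9² = 444.02.
Deadweight loss = W^SO − W^NE = 253.985.

253.985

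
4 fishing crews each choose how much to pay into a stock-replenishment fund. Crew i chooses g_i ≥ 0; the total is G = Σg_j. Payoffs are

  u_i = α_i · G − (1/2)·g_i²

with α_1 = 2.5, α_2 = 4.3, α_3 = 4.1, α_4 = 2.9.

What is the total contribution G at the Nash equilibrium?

13.8

Crew i's FOC: ∂u_i/∂g_i = α_i − g_i = 0, so g_i* = α_i.
NE contributions = (2.5, 4.3, 4.1, 2.9); G = 13.8.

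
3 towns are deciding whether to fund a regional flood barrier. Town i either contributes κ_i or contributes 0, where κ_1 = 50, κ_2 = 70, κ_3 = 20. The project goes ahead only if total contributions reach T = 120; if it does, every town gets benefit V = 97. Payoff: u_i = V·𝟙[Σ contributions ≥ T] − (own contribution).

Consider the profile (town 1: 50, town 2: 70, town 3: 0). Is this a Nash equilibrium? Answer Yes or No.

Total = 120 ≥ 120: provided.
Town 1 (pledges 50, payoff 47): dropping to 0 → total 70, payoff 0. No gain.
Town 2 (pledges 70, payoff 27): dropping to 0 → total 50, payoff 0. No gain.
Town 3 (pledges 0, payoff 97): pledging 20 → total 140, payoff 77. No gain.

Yes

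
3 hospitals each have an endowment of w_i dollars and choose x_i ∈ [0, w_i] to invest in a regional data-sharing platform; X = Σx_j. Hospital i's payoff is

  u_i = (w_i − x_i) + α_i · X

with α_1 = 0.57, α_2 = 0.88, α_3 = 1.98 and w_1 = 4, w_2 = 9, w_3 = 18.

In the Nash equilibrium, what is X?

∂u_i/∂x_i = α_i − 1, so hospital i contributes w_i if α_i > 1, else 0.
α_i > 1 for i ∈ {3}; NE contributions (0, 0, 18), X = 18.

18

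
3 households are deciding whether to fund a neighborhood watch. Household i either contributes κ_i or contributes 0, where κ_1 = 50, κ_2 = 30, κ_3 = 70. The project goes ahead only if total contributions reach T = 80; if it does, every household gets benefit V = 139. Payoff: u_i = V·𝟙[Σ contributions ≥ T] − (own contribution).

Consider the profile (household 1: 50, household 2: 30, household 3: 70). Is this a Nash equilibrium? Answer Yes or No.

No

Total = 150 ≥ 80: provided.
Household 1 (pledges 50, payoff 89): dropping to 0 → total 100, payoff 139. Profitable deviation.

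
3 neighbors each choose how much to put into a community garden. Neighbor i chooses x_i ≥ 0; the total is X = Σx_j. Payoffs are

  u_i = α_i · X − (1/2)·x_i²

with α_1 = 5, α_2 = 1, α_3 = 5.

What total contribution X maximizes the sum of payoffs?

Planner FOC: ∂(Σu_j)/∂x_i = (Σα_j) − x_i = 0, so x_i^SO = Σα_j = 11 for every i; X^SO = 33.

33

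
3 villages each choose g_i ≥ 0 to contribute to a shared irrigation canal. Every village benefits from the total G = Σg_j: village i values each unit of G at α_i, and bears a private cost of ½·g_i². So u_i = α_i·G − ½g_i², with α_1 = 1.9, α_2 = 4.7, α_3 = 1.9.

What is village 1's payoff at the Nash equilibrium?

14.345

Village i's FOC: ∂u_i/∂g_i = α_i − g_i = 0, so g_i* = α_i.
NE contributions = (1.9, 4.7, 1.9); G = 8.5.
u_1 = α_1·G − ½·(g_1)² = 1.9·8.5 − ½·1.9² = 14.345.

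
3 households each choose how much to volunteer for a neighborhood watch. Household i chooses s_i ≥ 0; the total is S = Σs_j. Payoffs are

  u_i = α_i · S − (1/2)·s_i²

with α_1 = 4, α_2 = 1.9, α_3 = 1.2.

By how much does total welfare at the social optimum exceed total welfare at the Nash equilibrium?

Household i's FOC: ∂u_i/∂s_i = α_i − s_i = 0, so s_i* = α_i.
NE contributions = (4, 1.9, 1.2); S = 7.1.
W^NE = (Σα)·S − ½Σα_i² = 7.1² − ½·21.05 = 39.885.
Planner sets s_i = Σα_j = 7.1 for every i, so S^SO = 3·7.1 = 21.3.
W^SO = (Σα)·S^SO − ½·3·(Σα)² = (3/2)·7.1² = 75.615.
Deadweight loss = W^SO − W^NE = 35.73.

35.73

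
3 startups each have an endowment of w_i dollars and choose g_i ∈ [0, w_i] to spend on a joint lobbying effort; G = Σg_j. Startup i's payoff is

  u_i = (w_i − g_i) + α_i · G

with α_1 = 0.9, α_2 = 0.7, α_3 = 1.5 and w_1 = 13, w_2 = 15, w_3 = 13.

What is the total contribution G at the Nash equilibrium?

13

∂u_i/∂g_i = α_i − 1, so startup i contributes w_i if α_i > 1, else 0.
α_i > 1 for i ∈ {3}; NE contributions (0, 0, 13), G = 13.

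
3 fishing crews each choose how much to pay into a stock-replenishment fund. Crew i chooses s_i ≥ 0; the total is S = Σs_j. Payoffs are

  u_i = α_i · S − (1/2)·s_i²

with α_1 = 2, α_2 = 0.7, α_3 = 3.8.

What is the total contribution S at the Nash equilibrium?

Crew i's FOC: ∂u_i/∂s_i = α_i − s_i = 0, so s_i* = α_i.
NE contributions = (2, 0.7, 3.8); S = 6.5.

6.5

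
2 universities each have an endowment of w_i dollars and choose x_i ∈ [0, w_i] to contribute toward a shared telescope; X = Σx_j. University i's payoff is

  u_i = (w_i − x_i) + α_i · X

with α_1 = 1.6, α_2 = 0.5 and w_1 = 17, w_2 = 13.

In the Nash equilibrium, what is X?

17

∂u_i/∂x_i = α_i − 1, so university i contributes w_i if α_i > 1, else 0.
α_i > 1 for i ∈ {1}; NE contributions (17, 0), X = 17.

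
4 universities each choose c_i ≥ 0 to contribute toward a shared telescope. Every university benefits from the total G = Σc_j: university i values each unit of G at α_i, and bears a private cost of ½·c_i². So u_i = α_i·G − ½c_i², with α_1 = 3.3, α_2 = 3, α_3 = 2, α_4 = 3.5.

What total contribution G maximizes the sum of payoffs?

Planner FOC: ∂(Σu_j)/∂c_i = (Σα_j) − c_i = 0, so c_i^SO = Σα_j = 11.8 for every i; G^SO = 47.2.

47.2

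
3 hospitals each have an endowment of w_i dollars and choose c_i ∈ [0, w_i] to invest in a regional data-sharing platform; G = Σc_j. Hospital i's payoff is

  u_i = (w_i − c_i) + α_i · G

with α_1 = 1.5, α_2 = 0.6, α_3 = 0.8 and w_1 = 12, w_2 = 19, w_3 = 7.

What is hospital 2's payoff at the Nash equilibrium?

26.2

∂u_i/∂c_i = α_i − 1, so hospital i contributes w_i if α_i > 1, else 0.
α_i > 1 for i ∈ {1}; NE contributions (12, 0, 0), G = 12.
u_2 = (19 − 0) + 0.6·12 = 26.2.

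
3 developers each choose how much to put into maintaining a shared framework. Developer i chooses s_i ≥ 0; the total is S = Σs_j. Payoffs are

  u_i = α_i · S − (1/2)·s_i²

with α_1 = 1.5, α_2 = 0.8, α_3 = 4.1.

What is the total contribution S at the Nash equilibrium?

Developer i's FOC: ∂u_i/∂s_i = α_i − s_i = 0, so s_i* = α_i.
NE contributions = (1.5, 0.8, 4.1); S = 6.4.

6.4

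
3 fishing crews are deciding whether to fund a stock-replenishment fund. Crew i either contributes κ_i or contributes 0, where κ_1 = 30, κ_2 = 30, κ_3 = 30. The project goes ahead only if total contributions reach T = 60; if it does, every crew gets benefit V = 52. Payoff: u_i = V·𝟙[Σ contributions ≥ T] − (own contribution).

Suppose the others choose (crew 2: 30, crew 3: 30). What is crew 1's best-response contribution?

0

Others' total = 60 ≥ 60; contributing adds cost 30 for no extra benefit.
Best response: 0.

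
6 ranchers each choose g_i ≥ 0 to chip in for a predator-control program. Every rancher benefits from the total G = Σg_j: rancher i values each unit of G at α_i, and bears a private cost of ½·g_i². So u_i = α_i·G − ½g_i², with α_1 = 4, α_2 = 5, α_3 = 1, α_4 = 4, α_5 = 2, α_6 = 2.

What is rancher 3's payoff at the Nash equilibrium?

17.5

Rancher i's FOC: ∂u_i/∂g_i = α_i − g_i = 0, so g_i* = α_i.
NE contributions = (4, 5, 1, 4, 2, 2); G = 18.
u_3 = α_3·G − ½·(g_3)² = 1·18 − ½·1² = 17.5.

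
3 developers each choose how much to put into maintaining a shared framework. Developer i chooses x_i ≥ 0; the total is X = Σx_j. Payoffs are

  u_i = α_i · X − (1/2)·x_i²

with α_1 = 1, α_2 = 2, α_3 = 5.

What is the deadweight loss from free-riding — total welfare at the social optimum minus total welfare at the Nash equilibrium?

47

Developer i's FOC: ∂u_i/∂x_i = α_i − x_i = 0, so x_i* = α_i.
NE contributions = (1, 2, 5); X = 8.
W^NE = (Σα)·X − ½Σα_i² = 8² − ½·30 = 49.
Planner sets x_i = Σα_j = 8 for every i, so X^SO = 3·8 = 24.
W^SO = (Σα)·X^SO − ½·3·(Σα)² = (3/2)·8² = 96.
Deadweight loss = W^SO − W^NE = 47.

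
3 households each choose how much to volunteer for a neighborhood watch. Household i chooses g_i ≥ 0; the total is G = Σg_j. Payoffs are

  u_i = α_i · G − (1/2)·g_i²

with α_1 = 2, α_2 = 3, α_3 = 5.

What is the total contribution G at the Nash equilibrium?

Household i's FOC: ∂u_i/∂g_i = α_i − g_i = 0, so g_i* = α_i.
NE contributions = (2, 3, 5); G = 10.

10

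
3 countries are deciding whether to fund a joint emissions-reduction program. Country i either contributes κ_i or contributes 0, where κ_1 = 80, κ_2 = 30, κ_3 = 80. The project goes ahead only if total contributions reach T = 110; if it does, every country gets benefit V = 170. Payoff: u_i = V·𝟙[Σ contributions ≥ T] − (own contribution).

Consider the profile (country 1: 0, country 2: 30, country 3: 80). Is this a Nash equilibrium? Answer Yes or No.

Yes

Total = 110 ≥ 110: provided.
Country 1 (pledges 0, payoff 170): pledging 80 → total 190, payoff 90. No gain.
Country 2 (pledges 30, payoff 140): dropping to 0 → total 80, payoff 0. No gain.
Country 3 (pledges 80, payoff 90): dropping to 0 → total 30, payoff 0. No gain.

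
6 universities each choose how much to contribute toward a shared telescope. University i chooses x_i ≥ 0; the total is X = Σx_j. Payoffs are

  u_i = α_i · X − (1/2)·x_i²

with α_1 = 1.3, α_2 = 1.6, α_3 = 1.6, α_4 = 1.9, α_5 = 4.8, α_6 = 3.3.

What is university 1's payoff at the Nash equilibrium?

University i's FOC: ∂u_i/∂x_i = α_i − x_i = 0, so x_i* = α_i.
NE contributions = (1.3, 1.6, 1.6, 1.9, 4.8, 3.3); X = 14.5.
u_1 = α_1·X − ½·(x_1)² = 1.3·14.5 − ½·1.3² = 18.005.

18.005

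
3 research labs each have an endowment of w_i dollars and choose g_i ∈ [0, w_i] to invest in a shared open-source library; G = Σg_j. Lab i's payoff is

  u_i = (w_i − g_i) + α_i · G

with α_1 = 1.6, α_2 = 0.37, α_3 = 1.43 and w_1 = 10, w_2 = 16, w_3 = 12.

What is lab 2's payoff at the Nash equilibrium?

24.14

∂u_i/∂g_i = α_i − 1, so lab i contributes w_i if α_i > 1, else 0.
α_i > 1 for i ∈ {1, 3}; NE contributions (10, 0, 12), G = 22.
u_2 = (16 − 0) + 0.37·22 = 24.14.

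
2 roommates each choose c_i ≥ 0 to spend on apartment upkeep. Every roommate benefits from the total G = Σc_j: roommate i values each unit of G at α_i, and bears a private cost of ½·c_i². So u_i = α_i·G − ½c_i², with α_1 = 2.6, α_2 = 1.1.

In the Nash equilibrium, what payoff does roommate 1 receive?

6.24

Roommate i's FOC: ∂u_i/∂c_i = α_i − c_i = 0, so c_i* = α_i.
NE contributions = (2.6, 1.1); G = 3.7.
u_1 = α_1·G − ½·(c_1)² = 2.6·3.7 − ½·2.6² = 6.24.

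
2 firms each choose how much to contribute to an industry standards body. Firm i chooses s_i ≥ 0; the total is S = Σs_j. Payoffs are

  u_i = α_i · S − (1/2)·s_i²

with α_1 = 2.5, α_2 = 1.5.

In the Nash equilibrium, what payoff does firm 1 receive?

6.875

Firm i's FOC: ∂u_i/∂s_i = α_i − s_i = 0, so s_i* = α_i.
NE contributions = (2.5, 1.5); S = 4.
u_1 = α_1·S − ½·(s_1)² = 2.5·4 − ½·2.5² = 6.875.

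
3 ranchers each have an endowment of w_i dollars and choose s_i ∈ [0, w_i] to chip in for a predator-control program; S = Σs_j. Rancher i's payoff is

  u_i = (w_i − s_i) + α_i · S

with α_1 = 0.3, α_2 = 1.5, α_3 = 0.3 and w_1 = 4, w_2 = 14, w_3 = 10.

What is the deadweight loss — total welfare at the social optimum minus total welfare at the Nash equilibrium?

∂u_i/∂s_i = α_i − 1, so rancher i contributes w_i if α_i > 1, else 0.
α_i > 1 for i ∈ {2}; NE contributions (0, 14, 0), S = 14.
W^NE = Σw_i − S^NE + (Σα_i)·S^NE = 28 + 1.1·14 = 43.4.
Planner: ∂(Σu_j)/∂s_i = Σα_j − 1 = 1.1 > 0, so everyone contributes w_i; S^SO = 28, W^SO = 28 + 1.1·28 = 58.8.
Deadweight loss = 15.4.

15.4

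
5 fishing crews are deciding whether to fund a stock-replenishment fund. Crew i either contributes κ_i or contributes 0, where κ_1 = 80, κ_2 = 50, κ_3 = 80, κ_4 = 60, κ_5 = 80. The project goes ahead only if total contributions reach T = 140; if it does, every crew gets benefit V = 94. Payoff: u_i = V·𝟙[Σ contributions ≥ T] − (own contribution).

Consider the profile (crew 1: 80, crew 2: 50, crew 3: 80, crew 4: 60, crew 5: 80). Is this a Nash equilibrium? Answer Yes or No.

No

Total = 350 ≥ 140: provided.
Crew 1 (pledges 80, payoff 14): dropping to 0 → total 270, payoff 94. Profitable deviation.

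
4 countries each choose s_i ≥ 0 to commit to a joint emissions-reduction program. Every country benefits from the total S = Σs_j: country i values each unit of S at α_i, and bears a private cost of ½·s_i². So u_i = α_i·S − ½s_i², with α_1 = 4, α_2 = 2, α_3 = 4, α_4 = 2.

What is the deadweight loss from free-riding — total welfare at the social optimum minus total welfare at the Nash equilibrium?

164

Country i's FOC: ∂u_i/∂s_i = α_i − s_i = 0, so s_i* = α_i.
NE contributions = (4, 2, 4, 2); S = 12.
W^NE = (Σα)·S − ½Σα_i² = 12² − ½·40 = 124.
Planner sets s_i = Σα_j = 12 for every i, so S^SO = 4·12 = 48.
W^SO = (Σα)·S^SO − ½·4·(Σα)² = (4/2)·12² = 288.
Deadweight loss = W^SO − W^NE = 164.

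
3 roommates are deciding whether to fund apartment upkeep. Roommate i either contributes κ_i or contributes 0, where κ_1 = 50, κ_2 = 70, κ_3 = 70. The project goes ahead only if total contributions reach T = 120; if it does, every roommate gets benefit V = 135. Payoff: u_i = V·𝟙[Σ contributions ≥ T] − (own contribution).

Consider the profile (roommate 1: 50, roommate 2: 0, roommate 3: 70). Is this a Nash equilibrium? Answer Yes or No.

Total = 120 ≥ 120: provided.
Roommate 1 (pledges 50, payoff 85): dropping to 0 → total 70, payoff 0. No gain.
Roommate 2 (pledges 0, payoff 135): pledging 70 → total 190, payoff 65. No gain.
Roommate 3 (pledges 70, payoff 65): dropping to 0 → total 50, payoff 0. No gain.

Yes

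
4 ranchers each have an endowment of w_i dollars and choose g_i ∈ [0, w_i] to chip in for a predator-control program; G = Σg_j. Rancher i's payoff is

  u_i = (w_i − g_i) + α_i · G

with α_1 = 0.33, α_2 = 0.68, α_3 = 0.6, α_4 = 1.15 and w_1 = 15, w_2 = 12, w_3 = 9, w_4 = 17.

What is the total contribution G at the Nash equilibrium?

∂u_i/∂g_i = α_i − 1, so rancher i contributes w_i if α_i > 1, else 0.
α_i > 1 for i ∈ {4}; NE contributions (0, 0, 0, 17), G = 17.

17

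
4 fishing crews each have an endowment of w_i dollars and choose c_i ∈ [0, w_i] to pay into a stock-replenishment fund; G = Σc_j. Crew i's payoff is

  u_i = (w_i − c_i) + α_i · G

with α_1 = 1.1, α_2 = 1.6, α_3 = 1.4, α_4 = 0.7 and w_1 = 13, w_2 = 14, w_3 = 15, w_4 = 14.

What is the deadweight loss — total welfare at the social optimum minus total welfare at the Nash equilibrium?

∂u_i/∂c_i = α_i − 1, so crew i contributes w_i if α_i > 1, else 0.
α_i > 1 for i ∈ {1, 2, 3}; NE contributions (13, 14, 15, 0), G = 42.
W^NE = Σw_i − G^NE + (Σα_i)·G^NE = 56 + 3.8·42 = 215.6.
Planner: ∂(Σu_j)/∂c_i = Σα_j − 1 = 3.8 > 0, so everyone contributes w_i; G^SO = 56, W^SO = 56 + 3.8·56 = 268.8.
Deadweight loss = 53.2.

53.2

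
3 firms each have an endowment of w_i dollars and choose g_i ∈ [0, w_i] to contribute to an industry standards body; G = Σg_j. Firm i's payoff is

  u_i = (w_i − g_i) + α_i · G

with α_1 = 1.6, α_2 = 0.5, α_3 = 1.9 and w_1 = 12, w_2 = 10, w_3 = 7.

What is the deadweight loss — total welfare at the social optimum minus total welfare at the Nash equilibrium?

30

∂u_i/∂g_i = α_i − 1, so firm i contributes w_i if α_i > 1, else 0.
α_i > 1 for i ∈ {1, 3}; NE contributions (12, 0, 7), G = 19.
W^NE = Σw_i − G^NE + (Σα_i)·G^NE = 29 + 3·19 = 86.
Planner: ∂(Σu_j)/∂g_i = Σα_j − 1 = 3 > 0, so everyone contributes w_i; G^SO = 29, W^SO = 29 + 3·29 = 116.
Deadweight loss = 30.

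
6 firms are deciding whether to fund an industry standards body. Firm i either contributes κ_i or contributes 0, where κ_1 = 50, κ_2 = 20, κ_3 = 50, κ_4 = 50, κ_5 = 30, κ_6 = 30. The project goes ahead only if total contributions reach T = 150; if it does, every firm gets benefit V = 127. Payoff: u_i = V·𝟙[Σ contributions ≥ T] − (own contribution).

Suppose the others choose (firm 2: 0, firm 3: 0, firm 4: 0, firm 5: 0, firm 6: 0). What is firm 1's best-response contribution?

0

Others' total = 0. Even contributing 50 gives 50 < 150: no benefit either way.
Best response: 0.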